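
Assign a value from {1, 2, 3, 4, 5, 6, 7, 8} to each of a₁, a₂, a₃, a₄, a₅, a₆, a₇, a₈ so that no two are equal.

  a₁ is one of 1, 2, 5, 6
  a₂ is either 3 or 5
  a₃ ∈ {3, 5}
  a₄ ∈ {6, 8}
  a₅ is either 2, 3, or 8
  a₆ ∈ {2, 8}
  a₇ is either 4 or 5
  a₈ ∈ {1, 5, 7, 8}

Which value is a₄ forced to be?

Among the 8 variables, 4 fits only a₇ (and all 8 values in {1, 2, 3, 4, 5, 6, 7, 8} must be used), so a₇ = 4.
The 7 still-open variables draw from only 7 values {1, 2, 3, 5, 6, 7, 8}, so each is used; only a₈ can be 7, hence a₈ = 7.
The 6 still-open variables together cover exactly {1, 2, 3, 5, 6, 8} — 6 values for 6 variables — and 1 appears only in a₁'s list, so a₁ = 1.
Among the 5 still-open variables, 6 fits only a₄ (and all 5 values in {2, 3, 5, 6, 8} must be used), so a₄ = 6.

6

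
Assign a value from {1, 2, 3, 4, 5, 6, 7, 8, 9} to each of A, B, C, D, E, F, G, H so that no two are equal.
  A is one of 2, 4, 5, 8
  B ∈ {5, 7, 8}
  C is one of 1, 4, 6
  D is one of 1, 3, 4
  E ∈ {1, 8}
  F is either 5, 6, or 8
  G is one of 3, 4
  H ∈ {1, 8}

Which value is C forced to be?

6

The 8 variables draw from only 8 values {1, 2, 3, 4, 5, 6, 7, 8}, so each is used; only A can be 2, hence A = 2.
The 7 still-open variables together cover exactly {1, 3, 4, 5, 6, 7, 8} — 7 values for 7 variables — and 7 appears only in B's list, so B = 7.
Among the 6 still-open variables, 5 fits only F (and all 6 values in {1, 3, 4, 5, 6, 8} must be used), so F = 5.
Among the 5 still-open variables, 6 fits only C (and all 5 values in {1, 3, 4, 6, 8} must be used), so C = 6.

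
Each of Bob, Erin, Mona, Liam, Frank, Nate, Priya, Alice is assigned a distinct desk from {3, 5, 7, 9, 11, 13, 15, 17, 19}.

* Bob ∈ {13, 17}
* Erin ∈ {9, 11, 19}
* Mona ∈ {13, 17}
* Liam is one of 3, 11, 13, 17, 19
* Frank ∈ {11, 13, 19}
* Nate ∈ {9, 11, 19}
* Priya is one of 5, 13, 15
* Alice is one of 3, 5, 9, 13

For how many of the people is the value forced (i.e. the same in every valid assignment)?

The 8 variables draw from only 8 values {3, 5, 9, 11, 13, 15, 17, 19}, so each is used; only Priya can be 15, hence Priya = 15.
Among the 7 still-open variables, 5 fits only Alice (and all 7 values in {3, 5, 9, 11, 13, 17, 19} must be used), so Alice = 5.
The 6 still-open variables together cover exactly {3, 9, 11, 13, 17, 19} — 6 values for 6 variables — and 3 appears only in Liam's list, so Liam = 3.
Bob and Mona between them cover only {13, 17} — a naked pair. Remove those values from Frank.
Determined: Liam=3, Priya=15, Alice=5. The other people each still have more than one consistent value. That makes 3.

3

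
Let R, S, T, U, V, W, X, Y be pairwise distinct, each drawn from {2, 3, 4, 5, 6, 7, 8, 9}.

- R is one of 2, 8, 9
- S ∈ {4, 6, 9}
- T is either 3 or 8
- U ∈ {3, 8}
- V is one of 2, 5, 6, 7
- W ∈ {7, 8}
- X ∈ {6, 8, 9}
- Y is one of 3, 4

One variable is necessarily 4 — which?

The 8 variables draw from only 8 values {2, 3, 4, 5, 6, 7, 8, 9}, so each is used; only V can be 5, hence V = 5.
The 7 still-open variables draw from only 7 values {2, 3, 4, 6, 7, 8, 9}, so each is used; only R can be 2, hence R = 2.
The 6 still-open variables draw from only 6 values {3, 4, 6, 7, 8, 9}, so each is used; only W can be 7, hence W = 7.
T and U between them cover only {3, 8} — a naked pair. Remove those values from X, Y.
So 4 goes to Y.

Y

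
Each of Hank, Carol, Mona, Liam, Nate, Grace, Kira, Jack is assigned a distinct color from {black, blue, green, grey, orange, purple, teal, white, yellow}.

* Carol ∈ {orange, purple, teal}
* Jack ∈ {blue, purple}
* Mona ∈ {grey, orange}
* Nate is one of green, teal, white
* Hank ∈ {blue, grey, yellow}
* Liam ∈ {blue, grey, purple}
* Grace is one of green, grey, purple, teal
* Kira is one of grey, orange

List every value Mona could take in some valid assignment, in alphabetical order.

Among the 8 variables, white fits only Nate (and all 8 values in {blue, green, grey, orange, purple, teal, white, yellow} must be used), so Nate = white.
The 7 still-open variables together cover exactly {blue, green, grey, orange, purple, teal, yellow} — 7 values for 7 variables — and green appears only in Grace's list, so Grace = green.
Among the 6 still-open variables, teal fits only Carol (and all 6 values in {blue, grey, orange, purple, teal, yellow} must be used), so Carol = teal.
The 5 still-open variables draw from only 5 values {blue, grey, orange, purple, yellow}, so each is used; only Hank can be yellow, hence Hank = yellow.
Mona and Kira share exactly the 2 values {grey, orange}; by pigeonhole those values go to them, so strike grey, orange from Liam.
No further eliminations apply; Mona can still be any of grey, orange.

grey, orange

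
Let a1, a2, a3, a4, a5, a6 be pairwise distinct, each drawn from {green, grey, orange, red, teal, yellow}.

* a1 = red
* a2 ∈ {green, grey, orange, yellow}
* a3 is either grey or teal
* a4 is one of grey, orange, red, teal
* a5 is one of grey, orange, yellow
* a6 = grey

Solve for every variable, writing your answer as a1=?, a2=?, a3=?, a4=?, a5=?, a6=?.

a1's domain is down to {red}, so a1 = red. Remove red from a4.
That leaves a6 = grey. Eliminate grey elsewhere: a2, a3, a4, a5.
a3 must be teal (only option left). So a4 can't be teal.
That leaves a4 = orange. Remove orange from a2, a5.
a5 has just one choice, so a5 = yellow. Strike yellow from a2.
a2 must be green (only option left).

a1=red, a2=green, a3=teal, a4=orange, a5=yellow, a6=grey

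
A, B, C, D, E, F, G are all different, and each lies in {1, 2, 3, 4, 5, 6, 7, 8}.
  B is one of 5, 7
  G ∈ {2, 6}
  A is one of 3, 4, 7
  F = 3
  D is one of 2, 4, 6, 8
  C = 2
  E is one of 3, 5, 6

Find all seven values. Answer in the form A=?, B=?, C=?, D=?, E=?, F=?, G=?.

A=4, B=7, C=2, D=8, E=5, F=3, G=6

C must be 2 (only option left). Eliminate 2 elsewhere: D, G.
F has just one choice, so F = 3. Eliminate 3 elsewhere: A, E.
That leaves G = 6. Remove 6 from D, E.
E has just one choice, so E = 5. Eliminate 5 elsewhere: B.
B has just one choice, so B = 7. Strike 7 from A.
A has just one choice, so A = 4. Remove 4 from D.
D has just one choice, so D = 8.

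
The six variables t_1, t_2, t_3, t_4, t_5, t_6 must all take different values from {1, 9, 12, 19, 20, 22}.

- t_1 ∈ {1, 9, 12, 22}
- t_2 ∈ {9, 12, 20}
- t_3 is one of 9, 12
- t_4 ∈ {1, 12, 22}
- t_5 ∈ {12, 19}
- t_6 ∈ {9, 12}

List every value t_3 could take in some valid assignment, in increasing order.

9, 12

The 6 variables together cover exactly {1, 9, 12, 19, 20, 22} — 6 values for 6 variables — and 19 appears only in t_5's list, so t_5 = 19.
The 5 still-open variables draw from only 5 values {1, 9, 12, 20, 22}, so each is used; only t_2 can be 20, hence t_2 = 20.
t_3 and t_6 between them cover only {9, 12} — a naked pair. Remove those values from t_1, t_4.
No further eliminations apply; t_3 can still be any of 9, 12.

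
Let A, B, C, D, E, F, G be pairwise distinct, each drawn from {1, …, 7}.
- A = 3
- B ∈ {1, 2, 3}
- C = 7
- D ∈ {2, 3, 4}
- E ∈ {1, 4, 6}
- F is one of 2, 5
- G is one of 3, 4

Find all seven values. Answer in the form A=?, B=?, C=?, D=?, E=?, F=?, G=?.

A=3, B=1, C=7, D=2, E=6, F=5, G=4

A must be 3 (only option left). Remove 3 from B, D, G.
C's domain is down to {7}, so C = 7.
That leaves G = 4. Strike 4 from D, E.
D has just one choice, so D = 2. So B, F can't be 2.
F's domain is down to {5}, so F = 5.
B's domain is down to {1}, so B = 1. Eliminate 1 elsewhere: E.
E's domain is down to {6}, so E = 6.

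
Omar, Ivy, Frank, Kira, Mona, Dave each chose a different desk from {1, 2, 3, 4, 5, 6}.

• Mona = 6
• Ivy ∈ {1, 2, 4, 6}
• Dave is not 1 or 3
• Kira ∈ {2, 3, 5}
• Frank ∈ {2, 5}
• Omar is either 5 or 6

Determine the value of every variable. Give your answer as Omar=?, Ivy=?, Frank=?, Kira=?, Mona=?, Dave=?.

Omar=5, Ivy=1, Frank=2, Kira=3, Mona=6, Dave=4

Mona must be 6 (only option left). So Omar, Ivy, Dave can't be 6.
Omar must be 5 (only option left). Eliminate 5 elsewhere: Frank, Kira, Dave.
Frank has just one choice, so Frank = 2. Remove 2 from Ivy, Kira, Dave.
That leaves Kira = 3.
That leaves Dave = 4. Strike 4 from Ivy.
That leaves Ivy = 1.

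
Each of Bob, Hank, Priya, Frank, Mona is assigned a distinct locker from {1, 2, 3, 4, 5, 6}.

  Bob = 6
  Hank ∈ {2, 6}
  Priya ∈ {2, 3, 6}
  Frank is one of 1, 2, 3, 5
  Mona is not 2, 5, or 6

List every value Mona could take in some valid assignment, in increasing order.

1, 4

Bob must be 6 (only option left). Eliminate 6 elsewhere: Hank, Priya.
Hank has just one choice, so Hank = 2. So Priya, Frank can't be 2.
Priya's domain is down to {3}, so Priya = 3. Strike 3 from Frank, Mona.
No further eliminations apply; Mona can still be any of 1, 4.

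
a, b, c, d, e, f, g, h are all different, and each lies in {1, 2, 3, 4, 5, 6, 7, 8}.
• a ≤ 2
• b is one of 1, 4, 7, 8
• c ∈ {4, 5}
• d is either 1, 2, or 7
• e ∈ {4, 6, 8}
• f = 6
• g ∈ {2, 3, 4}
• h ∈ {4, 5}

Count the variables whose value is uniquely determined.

3

f has just one choice, so f = 6. Strike 6 from e.
The 7 still-open variables draw from only 7 values {1, 2, 3, 4, 5, 7, 8}, so each is used; only g can be 3, hence g = 3.
c and h between them cover only {4, 5} — a naked pair. Remove those values from b, e.
e must be 8 (only option left). So b can't be 8.
Determined: e=8, f=6, g=3. The other variables each still have more than one consistent value. That makes 3.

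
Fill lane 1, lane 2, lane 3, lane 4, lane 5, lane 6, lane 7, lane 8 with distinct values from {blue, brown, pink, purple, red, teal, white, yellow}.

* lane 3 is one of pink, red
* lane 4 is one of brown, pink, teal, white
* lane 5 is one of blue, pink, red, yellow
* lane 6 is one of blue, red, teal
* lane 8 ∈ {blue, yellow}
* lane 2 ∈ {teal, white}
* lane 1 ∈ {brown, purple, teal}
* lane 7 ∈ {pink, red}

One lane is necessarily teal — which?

The 8 variables together cover exactly {blue, brown, pink, purple, red, teal, white, yellow} — 8 values for 8 variables — and purple appears only in lane 1's list, so lane 1 = purple.
The 7 still-open variables draw from only 7 values {blue, brown, pink, red, teal, white, yellow}, so each is used; only lane 4 can be brown, hence lane 4 = brown.
Among the 6 still-open variables, white fits only lane 2 (and all 6 values in {blue, pink, red, teal, white, yellow} must be used), so lane 2 = white.
The 5 still-open variables draw from only 5 values {blue, pink, red, teal, yellow}, so each is used; only lane 6 can be teal, hence lane 6 = teal.

lane 6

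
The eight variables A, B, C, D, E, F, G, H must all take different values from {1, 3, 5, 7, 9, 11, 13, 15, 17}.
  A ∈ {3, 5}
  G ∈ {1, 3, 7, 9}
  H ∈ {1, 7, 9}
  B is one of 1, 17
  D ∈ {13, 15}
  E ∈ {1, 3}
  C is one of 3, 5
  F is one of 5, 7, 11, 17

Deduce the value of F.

11

The 2 variables A and C are confined to {3, 5}, which locks those values in; drop them from E, F, G.
E has just one choice, so E = 1. Strike 1 from B, G, H.
That leaves B = 17. Eliminate 17 elsewhere: F.
G and H between them cover only {7, 9} — a naked pair. Remove those values from F.
So F = 11.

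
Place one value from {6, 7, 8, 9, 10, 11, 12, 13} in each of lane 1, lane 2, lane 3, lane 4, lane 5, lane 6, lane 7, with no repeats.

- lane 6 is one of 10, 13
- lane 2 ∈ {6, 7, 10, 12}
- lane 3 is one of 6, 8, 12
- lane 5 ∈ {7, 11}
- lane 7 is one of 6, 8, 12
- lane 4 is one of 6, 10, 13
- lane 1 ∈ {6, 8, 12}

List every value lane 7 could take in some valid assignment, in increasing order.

The 7 variables draw from only 7 values {6, 7, 8, 10, 11, 12, 13}, so each is used; only lane 5 can be 11, hence lane 5 = 11.
Among the 6 still-open variables, 7 fits only lane 2 (and all 6 values in {6, 7, 8, 10, 12, 13} must be used), so lane 2 = 7.
The 3 variables lane 1, lane 3, lane 7 are confined to {6, 8, 12}, which locks those values in; drop them from lane 4.
No further eliminations apply; lane 7 can still be any of 6, 8, 12.

6, 8, 12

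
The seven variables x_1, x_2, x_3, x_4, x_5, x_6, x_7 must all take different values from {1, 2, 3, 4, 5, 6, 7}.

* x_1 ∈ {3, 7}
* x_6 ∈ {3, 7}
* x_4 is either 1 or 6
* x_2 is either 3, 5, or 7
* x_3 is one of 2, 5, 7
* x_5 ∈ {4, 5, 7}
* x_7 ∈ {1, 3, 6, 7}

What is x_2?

The 7 variables together cover exactly {1, 2, 3, 4, 5, 6, 7} — 7 values for 7 variables — and 2 appears only in x_3's list, so x_3 = 2.
The 6 still-open variables draw from only 6 values {1, 3, 4, 5, 6, 7}, so each is used; only x_5 can be 4, hence x_5 = 4.
The 5 still-open variables together cover exactly {1, 3, 5, 6, 7} — 5 values for 5 variables — and 5 appears only in x_2's list, so x_2 = 5.

5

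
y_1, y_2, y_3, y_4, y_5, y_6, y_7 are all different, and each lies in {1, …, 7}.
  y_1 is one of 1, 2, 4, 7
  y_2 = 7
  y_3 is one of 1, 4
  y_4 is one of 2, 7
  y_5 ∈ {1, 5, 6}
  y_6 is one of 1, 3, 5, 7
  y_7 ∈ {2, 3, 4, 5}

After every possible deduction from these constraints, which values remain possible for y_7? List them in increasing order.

3, 5

y_2 must be 7 (only option left). Strike 7 from y_1, y_4, y_6.
y_4's domain is down to {2}, so y_4 = 2. Eliminate 2 elsewhere: y_1, y_7.
The 5 still-open variables together cover exactly {1, 3, 4, 5, 6} — 5 values for 5 variables — and 6 appears only in y_5's list, so y_5 = 6.
The 2 variables y_1 and y_3 are confined to {1, 4}, which locks those values in; drop them from y_6, y_7.
No further eliminations apply; y_7 can still be any of 3, 5.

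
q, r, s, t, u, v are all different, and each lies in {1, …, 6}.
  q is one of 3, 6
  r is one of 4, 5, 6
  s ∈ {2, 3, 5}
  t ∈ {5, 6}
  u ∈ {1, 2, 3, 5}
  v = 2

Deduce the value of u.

v must be 2 (only option left). Eliminate 2 elsewhere: s, u.
The 5 still-open variables together cover exactly {1, 3, 4, 5, 6} — 5 values for 5 variables — and 1 appears only in u's list, so u = 1.

1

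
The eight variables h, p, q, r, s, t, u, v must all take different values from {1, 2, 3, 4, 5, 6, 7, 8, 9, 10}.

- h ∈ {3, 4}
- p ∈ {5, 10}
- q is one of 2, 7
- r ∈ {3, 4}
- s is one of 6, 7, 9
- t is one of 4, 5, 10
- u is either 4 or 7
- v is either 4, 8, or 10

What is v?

8

h and r between them cover only {3, 4} — a naked pair. Remove those values from t, u, v.
u must be 7 (only option left). Strike 7 from q, s.
q must be 2 (only option left).
p and t between them cover only {5, 10} — a naked pair. Remove those values from v.
So v = 8.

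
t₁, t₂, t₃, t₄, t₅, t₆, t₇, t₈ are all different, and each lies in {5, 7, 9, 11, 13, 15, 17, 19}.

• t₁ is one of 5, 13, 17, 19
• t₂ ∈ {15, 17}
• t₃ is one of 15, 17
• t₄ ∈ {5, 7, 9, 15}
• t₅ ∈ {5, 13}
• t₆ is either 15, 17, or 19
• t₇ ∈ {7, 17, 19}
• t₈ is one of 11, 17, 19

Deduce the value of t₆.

19

The 8 variables together cover exactly {5, 7, 9, 11, 13, 15, 17, 19} — 8 values for 8 variables — and 9 appears only in t₄'s list, so t₄ = 9.
Among the 7 still-open variables, 7 fits only t₇ (and all 7 values in {5, 7, 11, 13, 15, 17, 19} must be used), so t₇ = 7.
Among the 6 still-open variables, 11 fits only t₈ (and all 6 values in {5, 11, 13, 15, 17, 19} must be used), so t₈ = 11.
t₂ and t₃ share exactly the 2 values {15, 17}; by pigeonhole those values go to them, so strike 15, 17 from t₁, t₆.
So t₆ = 19.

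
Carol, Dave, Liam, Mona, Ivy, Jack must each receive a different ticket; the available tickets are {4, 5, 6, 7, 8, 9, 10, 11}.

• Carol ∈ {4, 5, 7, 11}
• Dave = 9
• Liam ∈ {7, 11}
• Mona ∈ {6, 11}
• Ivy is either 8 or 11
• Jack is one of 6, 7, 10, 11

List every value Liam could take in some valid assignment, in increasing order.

7, 11

Dave's domain is down to {9}, so Dave = 9.
No further eliminations apply; Liam can still be any of 7, 11.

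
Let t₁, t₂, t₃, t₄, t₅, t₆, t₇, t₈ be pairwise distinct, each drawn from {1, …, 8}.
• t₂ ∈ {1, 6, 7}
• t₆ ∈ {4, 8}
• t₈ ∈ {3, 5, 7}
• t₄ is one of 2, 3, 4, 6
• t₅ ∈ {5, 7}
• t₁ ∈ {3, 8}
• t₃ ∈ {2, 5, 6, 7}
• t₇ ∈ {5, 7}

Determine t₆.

The 8 variables draw from only 8 values {1, 2, 3, 4, 5, 6, 7, 8}, so each is used; only t₂ can be 1, hence t₂ = 1.
t₅ and t₇ share exactly the 2 values {5, 7}; by pigeonhole those values go to them, so strike 5, 7 from t₃, t₈.
That leaves t₈ = 3. Eliminate 3 elsewhere: t₁, t₄.
t₁ must be 8 (only option left). Remove 8 from t₆.
So t₆ = 4.

4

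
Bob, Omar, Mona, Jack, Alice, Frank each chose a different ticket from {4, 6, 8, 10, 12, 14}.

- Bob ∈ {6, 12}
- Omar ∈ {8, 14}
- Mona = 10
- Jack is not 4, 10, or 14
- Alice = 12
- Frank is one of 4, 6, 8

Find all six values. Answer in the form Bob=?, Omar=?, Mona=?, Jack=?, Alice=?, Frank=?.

Mona must be 10 (only option left).
Alice's domain is down to {12}, so Alice = 12. So Bob, Jack can't be 12.
That leaves Bob = 6. Remove 6 from Jack, Frank.
Jack has just one choice, so Jack = 8. Remove 8 from Omar, Frank.
Frank must be 4 (only option left).
Omar must be 14 (only option left).

Bob=6, Omar=14, Mona=10, Jack=8, Alice=12, Frank=4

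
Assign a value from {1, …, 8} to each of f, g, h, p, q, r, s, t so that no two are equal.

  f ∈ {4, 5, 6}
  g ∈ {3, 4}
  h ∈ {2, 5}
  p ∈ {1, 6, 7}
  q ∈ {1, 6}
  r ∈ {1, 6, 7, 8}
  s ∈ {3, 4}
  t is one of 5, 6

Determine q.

1

Among the 8 variables, 2 fits only h (and all 8 values in {1, 2, 3, 4, 5, 6, 7, 8} must be used), so h = 2.
The 7 still-open variables together cover exactly {1, 3, 4, 5, 6, 7, 8} — 7 values for 7 variables — and 8 appears only in r's list, so r = 8.
The 6 still-open variables together cover exactly {1, 3, 4, 5, 6, 7} — 6 values for 6 variables — and 7 appears only in p's list, so p = 7.
The 5 still-open variables together cover exactly {1, 3, 4, 5, 6} — 5 values for 5 variables — and 1 appears only in q's list, so q = 1.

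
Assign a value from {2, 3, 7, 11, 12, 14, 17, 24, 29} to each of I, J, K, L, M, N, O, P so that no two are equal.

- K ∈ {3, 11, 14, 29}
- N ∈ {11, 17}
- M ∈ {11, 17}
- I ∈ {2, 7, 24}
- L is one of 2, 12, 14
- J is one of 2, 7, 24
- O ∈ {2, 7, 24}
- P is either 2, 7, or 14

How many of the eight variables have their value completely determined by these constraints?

2

M and N between them cover only {11, 17} — a naked pair. Remove those values from K.
I, J, O between them cover only {2, 7, 24} — a naked triple. Remove those values from L, P.
P has just one choice, so P = 14. Strike 14 from K, L.
L's domain is down to {12}, so L = 12.
Determined: L=12, P=14. The other variables each still have more than one consistent value. That makes 2.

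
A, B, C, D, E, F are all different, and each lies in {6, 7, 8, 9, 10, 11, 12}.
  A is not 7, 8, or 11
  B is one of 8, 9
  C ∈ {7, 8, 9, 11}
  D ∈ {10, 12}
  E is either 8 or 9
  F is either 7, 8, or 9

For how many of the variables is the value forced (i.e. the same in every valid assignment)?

B and E between them cover only {8, 9} — a naked pair. Remove those values from A, C, F.
F has just one choice, so F = 7. Eliminate 7 elsewhere: C.
C has just one choice, so C = 11.
Determined: C=11, F=7. The other variables each still have more than one consistent value. That makes 2.

2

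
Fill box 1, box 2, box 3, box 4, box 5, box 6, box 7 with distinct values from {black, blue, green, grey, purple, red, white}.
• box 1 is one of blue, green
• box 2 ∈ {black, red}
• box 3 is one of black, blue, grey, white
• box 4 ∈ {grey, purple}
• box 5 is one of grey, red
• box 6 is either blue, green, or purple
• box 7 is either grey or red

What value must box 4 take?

The 7 variables draw from only 7 values {black, blue, green, grey, purple, red, white}, so each is used; only box 3 can be white, hence box 3 = white.
Among the 6 still-open variables, black fits only box 2 (and all 6 values in {black, blue, green, grey, purple, red} must be used), so box 2 = black.
box 5 and box 7 between them cover only {grey, red} — a naked pair. Remove those values from box 4.
So box 4 = purple.

purple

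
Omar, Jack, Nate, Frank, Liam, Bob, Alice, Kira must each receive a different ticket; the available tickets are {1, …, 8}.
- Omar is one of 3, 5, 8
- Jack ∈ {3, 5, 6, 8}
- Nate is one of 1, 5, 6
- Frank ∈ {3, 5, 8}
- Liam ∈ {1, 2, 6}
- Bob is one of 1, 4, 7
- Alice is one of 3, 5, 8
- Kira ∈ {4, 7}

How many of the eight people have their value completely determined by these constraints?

The 8 variables together cover exactly {1, 2, 3, 4, 5, 6, 7, 8} — 8 values for 8 variables — and 2 appears only in Liam's list, so Liam = 2.
Omar, Frank, Alice share exactly the 3 values {3, 5, 8}; by pigeonhole those values go to them, so strike 3, 5, 8 from Jack, Nate.
Jack has just one choice, so Jack = 6. Remove 6 from Nate.
Nate has just one choice, so Nate = 1. Eliminate 1 elsewhere: Bob.
Determined: Jack=6, Nate=1, Liam=2. The other people each still have more than one consistent value. That makes 3.

3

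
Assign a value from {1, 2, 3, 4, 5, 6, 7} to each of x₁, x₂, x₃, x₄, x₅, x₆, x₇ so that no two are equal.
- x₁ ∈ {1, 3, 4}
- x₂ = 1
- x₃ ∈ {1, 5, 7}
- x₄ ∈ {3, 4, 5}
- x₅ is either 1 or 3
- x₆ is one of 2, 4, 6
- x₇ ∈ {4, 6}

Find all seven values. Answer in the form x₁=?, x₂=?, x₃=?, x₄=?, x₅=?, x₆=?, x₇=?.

x₂ has just one choice, so x₂ = 1. Remove 1 from x₁, x₃, x₅.
That leaves x₅ = 3. Strike 3 from x₁, x₄.
x₁'s domain is down to {4}, so x₁ = 4. Strike 4 from x₄, x₆, x₇.
That leaves x₄ = 5. So x₃ can't be 5.
That leaves x₇ = 6. Remove 6 from x₆.
x₃ has just one choice, so x₃ = 7.
That leaves x₆ = 2.

x₁=4, x₂=1, x₃=7, x₄=5, x₅=3, x₆=2, x₇=6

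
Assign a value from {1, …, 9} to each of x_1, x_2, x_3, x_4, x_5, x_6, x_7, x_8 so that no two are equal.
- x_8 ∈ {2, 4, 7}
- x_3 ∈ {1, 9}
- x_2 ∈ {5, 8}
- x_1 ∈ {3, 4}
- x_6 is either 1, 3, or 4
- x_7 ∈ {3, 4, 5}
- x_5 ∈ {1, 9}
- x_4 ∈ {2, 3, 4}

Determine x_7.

5

The 8 variables draw from only 8 values {1, 2, 3, 4, 5, 7, 8, 9}, so each is used; only x_8 can be 7, hence x_8 = 7.
Among the 7 still-open variables, 2 fits only x_4 (and all 7 values in {1, 2, 3, 4, 5, 8, 9} must be used), so x_4 = 2.
The 6 still-open variables draw from only 6 values {1, 3, 4, 5, 8, 9}, so each is used; only x_2 can be 8, hence x_2 = 8.
The 5 still-open variables together cover exactly {1, 3, 4, 5, 9} — 5 values for 5 variables — and 5 appears only in x_7's list, so x_7 = 5.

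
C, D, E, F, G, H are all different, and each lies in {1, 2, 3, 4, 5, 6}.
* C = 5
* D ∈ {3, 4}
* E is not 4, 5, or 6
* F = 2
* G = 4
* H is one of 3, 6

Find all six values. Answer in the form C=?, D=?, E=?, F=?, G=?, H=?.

C has just one choice, so C = 5.
F has just one choice, so F = 2. So E can't be 2.
G's domain is down to {4}, so G = 4. Remove 4 from D.
That leaves D = 3. Remove 3 from E, H.
E must be 1 (only option left).
H must be 6 (only option left).

C=5, D=3, E=1, F=2, G=4, H=6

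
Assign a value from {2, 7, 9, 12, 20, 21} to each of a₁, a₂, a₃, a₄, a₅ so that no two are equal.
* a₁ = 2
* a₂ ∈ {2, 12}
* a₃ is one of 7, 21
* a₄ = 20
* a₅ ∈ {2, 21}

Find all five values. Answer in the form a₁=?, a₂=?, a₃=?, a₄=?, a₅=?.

a₁=2, a₂=12, a₃=7, a₄=20, a₅=21

a₁ must be 2 (only option left). Strike 2 from a₂, a₅.
That leaves a₂ = 12.
a₄'s domain is down to {20}, so a₄ = 20.
a₅ has just one choice, so a₅ = 21. So a₃ can't be 21.
a₃'s domain is down to {7}, so a₃ = 7.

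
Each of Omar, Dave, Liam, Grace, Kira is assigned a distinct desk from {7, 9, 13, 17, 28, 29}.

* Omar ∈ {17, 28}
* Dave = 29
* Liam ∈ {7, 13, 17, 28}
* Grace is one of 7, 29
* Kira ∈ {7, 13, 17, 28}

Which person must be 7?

Grace

Dave has just one choice, so Dave = 29. So Grace can't be 29.
So 7 goes to Grace.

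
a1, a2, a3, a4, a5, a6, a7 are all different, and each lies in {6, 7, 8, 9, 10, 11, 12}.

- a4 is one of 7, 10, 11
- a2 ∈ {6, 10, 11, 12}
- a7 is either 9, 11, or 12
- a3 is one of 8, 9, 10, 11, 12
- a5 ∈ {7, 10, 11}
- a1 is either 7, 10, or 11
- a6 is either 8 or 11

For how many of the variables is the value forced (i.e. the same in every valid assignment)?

Among the 7 variables, 6 fits only a2 (and all 7 values in {6, 7, 8, 9, 10, 11, 12} must be used), so a2 = 6.
a1, a4, a5 between them cover only {7, 10, 11} — a naked triple. Remove those values from a3, a6, a7.
a6 has just one choice, so a6 = 8. Remove 8 from a3.
Determined: a2=6, a6=8. The other variables each still have more than one consistent value. That makes 2.

2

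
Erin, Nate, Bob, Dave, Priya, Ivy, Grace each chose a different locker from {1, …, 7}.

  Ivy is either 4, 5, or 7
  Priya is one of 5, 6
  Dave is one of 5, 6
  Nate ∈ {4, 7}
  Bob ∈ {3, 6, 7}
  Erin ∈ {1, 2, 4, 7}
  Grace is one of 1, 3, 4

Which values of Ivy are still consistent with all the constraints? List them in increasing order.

The 7 variables draw from only 7 values {1, 2, 3, 4, 5, 6, 7}, so each is used; only Erin can be 2, hence Erin = 2.
The 6 still-open variables draw from only 6 values {1, 3, 4, 5, 6, 7}, so each is used; only Grace can be 1, hence Grace = 1.
The 5 still-open variables draw from only 5 values {3, 4, 5, 6, 7}, so each is used; only Bob can be 3, hence Bob = 3.
Dave and Priya share exactly the 2 values {5, 6}; by pigeonhole those values go to them, so strike 5, 6 from Ivy.
No further eliminations apply; Ivy can still be any of 4, 7.

4, 7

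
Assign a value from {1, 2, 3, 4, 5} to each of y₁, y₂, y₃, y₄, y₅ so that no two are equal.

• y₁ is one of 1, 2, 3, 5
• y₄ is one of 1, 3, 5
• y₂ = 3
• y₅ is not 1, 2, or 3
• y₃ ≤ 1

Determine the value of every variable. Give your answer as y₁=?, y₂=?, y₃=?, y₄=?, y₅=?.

y₂ must be 3 (only option left). Strike 3 from y₁, y₄.
That leaves y₃ = 1. So y₁, y₄ can't be 1.
That leaves y₄ = 5. Strike 5 from y₁, y₅.
y₅ has just one choice, so y₅ = 4.
y₁ has just one choice, so y₁ = 2.

y₁=2, y₂=3, y₃=1, y₄=5, y₅=4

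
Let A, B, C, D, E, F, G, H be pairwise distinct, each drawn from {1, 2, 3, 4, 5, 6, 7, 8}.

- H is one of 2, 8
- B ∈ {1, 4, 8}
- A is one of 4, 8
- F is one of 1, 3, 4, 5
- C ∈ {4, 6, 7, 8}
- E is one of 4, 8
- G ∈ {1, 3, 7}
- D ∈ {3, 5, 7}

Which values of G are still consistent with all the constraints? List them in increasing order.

Among the 8 variables, 2 fits only H (and all 8 values in {1, 2, 3, 4, 5, 6, 7, 8} must be used), so H = 2.
The 7 still-open variables together cover exactly {1, 3, 4, 5, 6, 7, 8} — 7 values for 7 variables — and 6 appears only in C's list, so C = 6.
The 2 variables A and E are confined to {4, 8}, which locks those values in; drop them from B, F.
B's domain is down to {1}, so B = 1. Strike 1 from F, G.
No further eliminations apply; G can still be any of 3, 7.

3, 7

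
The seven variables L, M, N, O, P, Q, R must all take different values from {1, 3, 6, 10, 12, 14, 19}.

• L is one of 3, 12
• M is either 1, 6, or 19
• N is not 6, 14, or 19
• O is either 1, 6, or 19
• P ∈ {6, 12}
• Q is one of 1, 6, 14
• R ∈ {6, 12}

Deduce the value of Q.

The 7 variables draw from only 7 values {1, 3, 6, 10, 12, 14, 19}, so each is used; only N can be 10, hence N = 10.
Among the 6 still-open variables, 3 fits only L (and all 6 values in {1, 3, 6, 12, 14, 19} must be used), so L = 3.
Among the 5 still-open variables, 14 fits only Q (and all 5 values in {1, 6, 12, 14, 19} must be used), so Q = 14.

14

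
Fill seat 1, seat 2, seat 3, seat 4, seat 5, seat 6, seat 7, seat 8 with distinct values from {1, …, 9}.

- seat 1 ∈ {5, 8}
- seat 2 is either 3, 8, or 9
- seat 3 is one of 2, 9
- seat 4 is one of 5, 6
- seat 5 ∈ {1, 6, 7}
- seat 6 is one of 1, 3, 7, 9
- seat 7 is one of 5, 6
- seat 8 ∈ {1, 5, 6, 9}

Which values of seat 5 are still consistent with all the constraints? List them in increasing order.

Among the 8 variables, 2 fits only seat 3 (and all 8 values in {1, 2, 3, 5, 6, 7, 8, 9} must be used), so seat 3 = 2.
The 2 variables seat 4 and seat 7 are confined to {5, 6}, which locks those values in; drop them from seat 1, seat 5, seat 8.
seat 1 must be 8 (only option left). Strike 8 from seat 2.
No further eliminations apply; seat 5 can still be any of 1, 7.

1, 7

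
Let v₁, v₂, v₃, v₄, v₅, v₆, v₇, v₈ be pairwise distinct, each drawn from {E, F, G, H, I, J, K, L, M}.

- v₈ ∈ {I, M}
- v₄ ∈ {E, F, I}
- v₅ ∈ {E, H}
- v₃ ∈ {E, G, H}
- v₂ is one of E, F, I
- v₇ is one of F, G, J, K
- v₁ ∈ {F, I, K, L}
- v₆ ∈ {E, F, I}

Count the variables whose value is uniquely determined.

v₂, v₄, v₆ between them cover only {E, F, I} — a naked triple. Remove those values from v₁, v₃, v₅, v₇, v₈.
v₅ must be H (only option left). Strike H from v₃.
v₈ has just one choice, so v₈ = M.
That leaves v₃ = G. Eliminate G elsewhere: v₇.
Determined: v₃=G, v₅=H, v₈=M. The other variables each still have more than one consistent value. That makes 3.

3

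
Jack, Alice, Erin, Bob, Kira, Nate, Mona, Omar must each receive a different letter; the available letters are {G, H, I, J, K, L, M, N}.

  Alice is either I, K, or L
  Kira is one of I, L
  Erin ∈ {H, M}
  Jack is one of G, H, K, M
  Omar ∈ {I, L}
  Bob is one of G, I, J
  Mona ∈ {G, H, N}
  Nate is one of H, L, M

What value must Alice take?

K

The 8 variables draw from only 8 values {G, H, I, J, K, L, M, N}, so each is used; only Bob can be J, hence Bob = J.
Among the 7 still-open variables, N fits only Mona (and all 7 values in {G, H, I, K, L, M, N} must be used), so Mona = N.
The 6 still-open variables together cover exactly {G, H, I, K, L, M} — 6 values for 6 variables — and G appears only in Jack's list, so Jack = G.
The 5 still-open variables together cover exactly {H, I, K, L, M} — 5 values for 5 variables — and K appears only in Alice's list, so Alice = K.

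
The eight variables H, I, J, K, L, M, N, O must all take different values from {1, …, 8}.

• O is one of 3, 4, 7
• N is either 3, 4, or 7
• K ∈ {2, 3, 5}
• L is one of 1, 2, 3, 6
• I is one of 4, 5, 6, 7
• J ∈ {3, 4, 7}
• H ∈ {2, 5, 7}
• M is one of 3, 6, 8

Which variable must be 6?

The 8 variables together cover exactly {1, 2, 3, 4, 5, 6, 7, 8} — 8 values for 8 variables — and 1 appears only in L's list, so L = 1.
The 7 still-open variables draw from only 7 values {2, 3, 4, 5, 6, 7, 8}, so each is used; only M can be 8, hence M = 8.
The 6 still-open variables together cover exactly {2, 3, 4, 5, 6, 7} — 6 values for 6 variables — and 6 appears only in I's list, so I = 6.

I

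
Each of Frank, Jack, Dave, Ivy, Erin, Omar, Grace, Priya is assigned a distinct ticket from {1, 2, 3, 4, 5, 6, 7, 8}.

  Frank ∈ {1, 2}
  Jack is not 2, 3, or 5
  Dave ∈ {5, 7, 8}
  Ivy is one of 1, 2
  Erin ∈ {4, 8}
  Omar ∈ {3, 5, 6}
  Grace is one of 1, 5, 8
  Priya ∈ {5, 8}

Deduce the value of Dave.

Among the 8 variables, 3 fits only Omar (and all 8 values in {1, 2, 3, 4, 5, 6, 7, 8} must be used), so Omar = 3.
Among the 7 still-open variables, 6 fits only Jack (and all 7 values in {1, 2, 4, 5, 6, 7, 8} must be used), so Jack = 6.
Among the 6 still-open variables, 4 fits only Erin (and all 6 values in {1, 2, 4, 5, 7, 8} must be used), so Erin = 4.
The 5 still-open variables draw from only 5 values {1, 2, 5, 7, 8}, so each is used; only Dave can be 7, hence Dave = 7.

7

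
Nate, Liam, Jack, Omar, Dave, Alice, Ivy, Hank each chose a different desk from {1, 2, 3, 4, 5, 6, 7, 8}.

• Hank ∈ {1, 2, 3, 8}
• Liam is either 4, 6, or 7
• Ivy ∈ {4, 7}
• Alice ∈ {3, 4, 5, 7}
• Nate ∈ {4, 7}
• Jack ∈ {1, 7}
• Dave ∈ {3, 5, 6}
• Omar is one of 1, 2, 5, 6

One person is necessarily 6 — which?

The 8 variables together cover exactly {1, 2, 3, 4, 5, 6, 7, 8} — 8 values for 8 variables — and 8 appears only in Hank's list, so Hank = 8.
Among the 7 still-open variables, 2 fits only Omar (and all 7 values in {1, 2, 3, 4, 5, 6, 7} must be used), so Omar = 2.
Among the 6 still-open variables, 1 fits only Jack (and all 6 values in {1, 3, 4, 5, 6, 7} must be used), so Jack = 1.
The 2 variables Nate and Ivy are confined to {4, 7}, which locks those values in; drop them from Liam, Alice.
So 6 goes to Liam.

Liam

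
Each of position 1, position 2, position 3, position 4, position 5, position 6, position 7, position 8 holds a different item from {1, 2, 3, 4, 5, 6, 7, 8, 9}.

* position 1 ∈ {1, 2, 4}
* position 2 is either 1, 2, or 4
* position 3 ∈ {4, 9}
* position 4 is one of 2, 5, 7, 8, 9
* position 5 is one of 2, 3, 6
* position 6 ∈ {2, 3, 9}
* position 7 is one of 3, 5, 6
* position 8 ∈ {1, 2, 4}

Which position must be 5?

The 3 variables position 1, position 2, position 8 are confined to {1, 2, 4}, which locks those values in; drop them from position 3, position 4, position 5, position 6.
position 3 has just one choice, so position 3 = 9. Eliminate 9 elsewhere: position 4, position 6.
position 6's domain is down to {3}, so position 6 = 3. So position 5, position 7 can't be 3.
position 5's domain is down to {6}, so position 5 = 6. Remove 6 from position 7.

position 7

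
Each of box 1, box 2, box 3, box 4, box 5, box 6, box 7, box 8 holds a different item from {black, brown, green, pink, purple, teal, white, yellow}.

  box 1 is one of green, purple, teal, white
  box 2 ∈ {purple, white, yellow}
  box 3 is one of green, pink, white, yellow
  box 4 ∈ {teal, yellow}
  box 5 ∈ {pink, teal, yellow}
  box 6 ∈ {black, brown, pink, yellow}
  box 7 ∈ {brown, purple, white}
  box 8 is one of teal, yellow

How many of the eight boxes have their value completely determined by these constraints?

3

The 8 variables draw from only 8 values {black, brown, green, pink, purple, teal, white, yellow}, so each is used; only box 6 can be black, hence box 6 = black.
The 7 still-open variables together cover exactly {brown, green, pink, purple, teal, white, yellow} — 7 values for 7 variables — and brown appears only in box 7's list, so box 7 = brown.
The 2 variables box 4 and box 8 are confined to {teal, yellow}, which locks those values in; drop them from box 1, box 2, box 3, box 5.
box 5 must be pink (only option left). Eliminate pink elsewhere: box 3.
Determined: box 5=pink, box 6=black, box 7=brown. The other boxes each still have more than one consistent value. That makes 3.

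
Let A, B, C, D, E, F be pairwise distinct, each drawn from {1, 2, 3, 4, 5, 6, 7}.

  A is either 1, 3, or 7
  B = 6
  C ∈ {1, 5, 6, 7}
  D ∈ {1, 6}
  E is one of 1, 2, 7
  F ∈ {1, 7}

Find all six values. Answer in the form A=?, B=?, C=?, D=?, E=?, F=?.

B's domain is down to {6}, so B = 6. Eliminate 6 elsewhere: C, D.
D has just one choice, so D = 1. Eliminate 1 elsewhere: A, C, E, F.
F has just one choice, so F = 7. Strike 7 from A, C, E.
That leaves A = 3.
That leaves C = 5.
E must be 2 (only option left).

A=3, B=6, C=5, D=1, E=2, F=7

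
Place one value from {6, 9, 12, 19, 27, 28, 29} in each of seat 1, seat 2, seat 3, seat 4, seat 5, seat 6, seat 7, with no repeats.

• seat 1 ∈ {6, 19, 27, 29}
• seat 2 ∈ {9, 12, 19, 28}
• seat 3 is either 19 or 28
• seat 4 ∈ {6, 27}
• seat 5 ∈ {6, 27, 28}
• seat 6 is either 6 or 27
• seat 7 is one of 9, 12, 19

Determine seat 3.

19

The 7 variables together cover exactly {6, 9, 12, 19, 27, 28, 29} — 7 values for 7 variables — and 29 appears only in seat 1's list, so seat 1 = 29.
The 2 variables seat 4 and seat 6 are confined to {6, 27}, which locks those values in; drop them from seat 5.
seat 5's domain is down to {28}, so seat 5 = 28. So seat 2, seat 3 can't be 28.
So seat 3 = 19.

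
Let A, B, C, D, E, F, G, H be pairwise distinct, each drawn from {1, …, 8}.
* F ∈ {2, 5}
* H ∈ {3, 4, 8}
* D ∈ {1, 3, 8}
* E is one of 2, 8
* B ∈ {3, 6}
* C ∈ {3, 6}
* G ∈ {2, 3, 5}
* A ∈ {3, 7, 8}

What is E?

The 8 variables draw from only 8 values {1, 2, 3, 4, 5, 6, 7, 8}, so each is used; only D can be 1, hence D = 1.
Among the 7 still-open variables, 4 fits only H (and all 7 values in {2, 3, 4, 5, 6, 7, 8} must be used), so H = 4.
Among the 6 still-open variables, 7 fits only A (and all 6 values in {2, 3, 5, 6, 7, 8} must be used), so A = 7.
Among the 5 still-open variables, 8 fits only E (and all 5 values in {2, 3, 5, 6, 8} must be used), so E = 8.

8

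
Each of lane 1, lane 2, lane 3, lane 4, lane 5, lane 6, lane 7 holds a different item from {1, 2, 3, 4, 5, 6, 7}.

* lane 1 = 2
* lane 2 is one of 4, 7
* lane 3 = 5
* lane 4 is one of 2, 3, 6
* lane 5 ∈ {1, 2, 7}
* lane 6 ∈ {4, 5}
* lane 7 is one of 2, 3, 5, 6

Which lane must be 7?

lane 1 must be 2 (only option left). Eliminate 2 elsewhere: lane 4, lane 5, lane 7.
lane 3's domain is down to {5}, so lane 3 = 5. Remove 5 from lane 6, lane 7.
lane 6 has just one choice, so lane 6 = 4. So lane 2 can't be 4.
So 7 goes to lane 2.

lane 2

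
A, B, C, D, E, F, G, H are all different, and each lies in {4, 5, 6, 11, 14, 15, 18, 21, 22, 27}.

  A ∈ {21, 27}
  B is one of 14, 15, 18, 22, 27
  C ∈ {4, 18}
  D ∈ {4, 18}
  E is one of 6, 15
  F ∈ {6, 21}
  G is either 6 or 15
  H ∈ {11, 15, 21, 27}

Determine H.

11

C and D share exactly the 2 values {4, 18}; by pigeonhole those values go to them, so strike 4, 18 from B.
E and G between them cover only {6, 15} — a naked pair. Remove those values from B, F, H.
That leaves F = 21. So A, H can't be 21.
That leaves A = 27. Eliminate 27 elsewhere: B, H.
So H = 11.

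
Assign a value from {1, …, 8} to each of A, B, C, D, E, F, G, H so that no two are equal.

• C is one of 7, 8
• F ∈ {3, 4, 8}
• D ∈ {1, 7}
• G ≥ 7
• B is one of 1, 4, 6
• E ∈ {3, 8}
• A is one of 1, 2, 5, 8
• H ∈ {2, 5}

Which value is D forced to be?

1

The 8 variables draw from only 8 values {1, 2, 3, 4, 5, 6, 7, 8}, so each is used; only B can be 6, hence B = 6.
The 7 still-open variables together cover exactly {1, 2, 3, 4, 5, 7, 8} — 7 values for 7 variables — and 4 appears only in F's list, so F = 4.
Among the 6 still-open variables, 3 fits only E (and all 6 values in {1, 2, 3, 5, 7, 8} must be used), so E = 3.
C and G share exactly the 2 values {7, 8}; by pigeonhole those values go to them, so strike 7, 8 from A, D.
So D = 1.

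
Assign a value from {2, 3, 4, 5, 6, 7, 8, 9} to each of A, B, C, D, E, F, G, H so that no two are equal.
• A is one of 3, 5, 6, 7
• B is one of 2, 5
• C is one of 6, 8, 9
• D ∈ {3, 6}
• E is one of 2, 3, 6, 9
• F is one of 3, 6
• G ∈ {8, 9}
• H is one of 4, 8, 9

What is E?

The 8 variables draw from only 8 values {2, 3, 4, 5, 6, 7, 8, 9}, so each is used; only H can be 4, hence H = 4.
Among the 7 still-open variables, 7 fits only A (and all 7 values in {2, 3, 5, 6, 7, 8, 9} must be used), so A = 7.
The 6 still-open variables together cover exactly {2, 3, 5, 6, 8, 9} — 6 values for 6 variables — and 5 appears only in B's list, so B = 5.
The 5 still-open variables together cover exactly {2, 3, 6, 8, 9} — 5 values for 5 variables — and 2 appears only in E's list, so E = 2.

2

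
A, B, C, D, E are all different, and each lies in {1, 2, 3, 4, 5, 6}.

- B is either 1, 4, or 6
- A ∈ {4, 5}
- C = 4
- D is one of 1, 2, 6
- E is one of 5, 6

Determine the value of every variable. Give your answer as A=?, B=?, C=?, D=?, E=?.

A=5, B=1, C=4, D=2, E=6

C's domain is down to {4}, so C = 4. Eliminate 4 elsewhere: A, B.
A has just one choice, so A = 5. Strike 5 from E.
E must be 6 (only option left). Strike 6 from B, D.
B's domain is down to {1}, so B = 1. Eliminate 1 elsewhere: D.
That leaves D = 2.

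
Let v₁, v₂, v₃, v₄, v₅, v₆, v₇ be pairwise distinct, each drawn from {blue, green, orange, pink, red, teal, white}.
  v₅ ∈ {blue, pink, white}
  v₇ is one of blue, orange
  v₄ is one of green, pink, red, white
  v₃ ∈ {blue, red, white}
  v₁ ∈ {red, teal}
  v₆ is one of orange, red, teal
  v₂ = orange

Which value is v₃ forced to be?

v₂ has just one choice, so v₂ = orange. Eliminate orange elsewhere: v₆, v₇.
v₇ must be blue (only option left). Eliminate blue elsewhere: v₃, v₅.
The 5 still-open variables draw from only 5 values {green, pink, red, teal, white}, so each is used; only v₄ can be green, hence v₄ = green.
The 4 still-open variables together cover exactly {pink, red, teal, white} — 4 values for 4 variables — and pink appears only in v₅'s list, so v₅ = pink.
The 3 still-open variables draw from only 3 values {red, teal, white}, so each is used; only v₃ can be white, hence v₃ = white.

white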